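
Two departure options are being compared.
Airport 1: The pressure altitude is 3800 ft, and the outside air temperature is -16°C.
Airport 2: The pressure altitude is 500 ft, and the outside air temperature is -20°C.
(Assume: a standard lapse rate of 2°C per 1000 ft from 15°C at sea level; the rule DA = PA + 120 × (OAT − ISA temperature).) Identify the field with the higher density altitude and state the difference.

Airport 1: ISA temp = 7.4°C, deviation -23.4°C, DA = 3800 + 120 × (-23.4) = 992 ft.
Airport 2: ISA temp = 14°C, deviation -34°C, DA = 500 + 120 × (-34) = -3580 ft.
Airport 1 is higher by 992 − (-3580) = 4572 ft.

Airport 1 by 4572 ft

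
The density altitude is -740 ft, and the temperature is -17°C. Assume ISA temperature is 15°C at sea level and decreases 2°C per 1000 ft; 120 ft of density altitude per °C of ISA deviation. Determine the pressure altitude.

2500 ft

DA = PA + 120 × (OAT − (15 − 2·PA/1000)) = PA + 120·OAT − 1800 + 0.24·PA = 1.24·PA + 120·OAT − 1800.
So 1.24·PA = -740 − 120 × (-17) + 1800 = 3100.
PA = 3100 / 1.24 = 2500 ft.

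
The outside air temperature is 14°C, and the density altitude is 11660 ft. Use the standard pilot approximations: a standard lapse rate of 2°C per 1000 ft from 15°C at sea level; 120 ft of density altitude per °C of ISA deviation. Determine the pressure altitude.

DA = PA + 120 × (OAT − (15 − 2·PA/1000)) = PA + 120·OAT − 1800 + 0.24·PA = 1.24·PA + 120·OAT − 1800.
So 1.24·PA = 11660 − 120 × 14 + 1800 = 11780.
PA = 11780 / 1.24 = 9500 ft.

9500 ft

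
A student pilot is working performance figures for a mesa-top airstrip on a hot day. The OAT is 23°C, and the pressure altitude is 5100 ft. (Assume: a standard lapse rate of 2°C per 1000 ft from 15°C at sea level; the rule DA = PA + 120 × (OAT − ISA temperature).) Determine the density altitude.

ISA temperature at 5100 ft = 15 − 2 × (5100/1000) = 4.8°C.
ISA deviation = 23 − 4.8 = +18.2°C.
Density altitude = 5100 + 120 × (18.2) = 5100 + (+2184) = 7284 ft.

7284 ft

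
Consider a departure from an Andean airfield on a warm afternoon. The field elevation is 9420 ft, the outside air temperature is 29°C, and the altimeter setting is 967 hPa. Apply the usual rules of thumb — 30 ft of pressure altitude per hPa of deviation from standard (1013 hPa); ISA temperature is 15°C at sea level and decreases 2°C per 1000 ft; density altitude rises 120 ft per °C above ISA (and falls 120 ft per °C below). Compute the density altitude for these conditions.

Pressure altitude = 9420 + (1013 − 967) × 30 = 9420 + (+1380) = 10800 ft.
ISA temperature at 10800 ft = 15 − 2 × (10800/1000) = -6.6°C.
ISA deviation = 29 − (-6.6) = +35.6°C.
Density altitude = 10800 + 120 × (35.6) = 15072 ft.

15072 ft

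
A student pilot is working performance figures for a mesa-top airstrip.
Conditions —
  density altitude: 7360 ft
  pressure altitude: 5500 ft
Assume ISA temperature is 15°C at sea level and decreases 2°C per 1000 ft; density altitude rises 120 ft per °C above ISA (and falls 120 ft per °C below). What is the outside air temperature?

19.5°C

Density altitude − pressure altitude = 7360 − 5500 = +1860 ft.
At 120 ft/°C that is an ISA deviation of 1860/120 = +15.5°C.
ISA temperature at 5500 ft = 15 − 2 × (5500/1000) = 4°C.
OAT = ISA + deviation = 4 + (+15.5) = 19.5°C.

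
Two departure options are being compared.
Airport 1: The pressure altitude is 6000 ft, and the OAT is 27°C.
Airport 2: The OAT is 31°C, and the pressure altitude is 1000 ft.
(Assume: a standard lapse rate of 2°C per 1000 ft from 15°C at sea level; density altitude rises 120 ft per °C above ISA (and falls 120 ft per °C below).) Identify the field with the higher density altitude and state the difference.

Airport 1 by 5720 ft

Airport 1: ISA temp = 3°C, deviation +24°C, DA = 6000 + 120 × 24 = 8880 ft.
Airport 2: ISA temp = 13°C, deviation +18°C, DA = 1000 + 120 × 18 = 3160 ft.
Airport 1 is higher by 8880 − 3160 = 5720 ft.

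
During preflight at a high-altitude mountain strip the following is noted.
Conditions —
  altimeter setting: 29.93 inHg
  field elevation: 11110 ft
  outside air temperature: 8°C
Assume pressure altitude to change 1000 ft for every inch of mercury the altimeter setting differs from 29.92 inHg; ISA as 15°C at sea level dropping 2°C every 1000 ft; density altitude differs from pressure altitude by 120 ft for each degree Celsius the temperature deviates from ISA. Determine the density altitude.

12924 ft

Pressure altitude = 11110 + (29.92 − 29.93) × 1000 = 11110 + (-10) = 11100 ft.
ISA temperature at 11100 ft = 15 − 2 × (11100/1000) = -7.2°C.
ISA deviation = 8 − (-7.2) = +15.2°C.
Density altitude = 11100 + 120 × (15.2) = 12924 ft.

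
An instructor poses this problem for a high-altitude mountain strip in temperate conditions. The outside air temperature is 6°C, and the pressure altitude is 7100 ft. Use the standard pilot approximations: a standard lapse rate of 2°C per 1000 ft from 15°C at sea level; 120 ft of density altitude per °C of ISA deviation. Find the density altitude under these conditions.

ISA temperature at 7100 ft = 15 − 2 × (7100/1000) = 0.8°C.
ISA deviation = 6 − 0.8 = +5.2°C.
Density altitude = 7100 + 120 × (5.2) = 7100 + (+624) = 7724 ft.

7724 ft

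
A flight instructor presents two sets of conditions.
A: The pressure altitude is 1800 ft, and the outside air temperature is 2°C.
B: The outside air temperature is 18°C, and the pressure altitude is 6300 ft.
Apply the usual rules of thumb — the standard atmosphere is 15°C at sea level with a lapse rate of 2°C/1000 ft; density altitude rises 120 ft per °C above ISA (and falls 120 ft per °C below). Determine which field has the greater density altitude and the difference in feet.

A: ISA temp = 11.4°C, deviation -9.4°C, DA = 1800 + 120 × (-9.4) = 672 ft.
B: ISA temp = 2.4°C, deviation +15.6°C, DA = 6300 + 120 × 15.6 = 8172 ft.
B is higher by 8172 − 672 = 7500 ft.

B by 7500 ft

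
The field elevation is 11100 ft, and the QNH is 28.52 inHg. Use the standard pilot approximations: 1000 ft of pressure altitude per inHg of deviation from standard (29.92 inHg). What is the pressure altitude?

12500 ft

Pressure correction = (29.92 − 28.52) × 1000 = +1400 ft.
Pressure altitude = 11100 + (+1400) = 12500 ft.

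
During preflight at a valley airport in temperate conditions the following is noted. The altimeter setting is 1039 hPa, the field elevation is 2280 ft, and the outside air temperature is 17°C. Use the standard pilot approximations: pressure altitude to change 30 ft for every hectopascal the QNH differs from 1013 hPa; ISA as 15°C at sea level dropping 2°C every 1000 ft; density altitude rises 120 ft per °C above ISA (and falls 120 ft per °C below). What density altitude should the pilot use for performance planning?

Pressure altitude = 2280 + (1013 − 1039) × 30 = 2280 + (-780) = 1500 ft.
ISA temperature at 1500 ft = 15 − 2 × (1500/1000) = 12°C.
ISA deviation = 17 − 12 = +5°C.
Density altitude = 1500 + 120 × (5) = 2100 ft.

2100 ft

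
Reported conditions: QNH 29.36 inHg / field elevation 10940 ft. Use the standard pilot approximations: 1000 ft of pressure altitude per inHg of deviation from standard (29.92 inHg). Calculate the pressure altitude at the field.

11500 ft

Pressure correction = (29.92 − 29.36) × 1000 = +560 ft.
Pressure altitude = 10940 + (+560) = 11500 ft.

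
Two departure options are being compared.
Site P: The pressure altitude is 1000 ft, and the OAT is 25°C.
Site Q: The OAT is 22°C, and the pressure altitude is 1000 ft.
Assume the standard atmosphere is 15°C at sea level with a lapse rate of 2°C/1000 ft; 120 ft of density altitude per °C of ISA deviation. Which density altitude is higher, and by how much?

Site P: ISA temp = 13°C, deviation +12°C, DA = 1000 + 120 × 12 = 2440 ft.
Site Q: ISA temp = 13°C, deviation +9°C, DA = 1000 + 120 × 9 = 2080 ft.
Site P is higher by 2440 − 2080 = 360 ft.

Site P by 360 ft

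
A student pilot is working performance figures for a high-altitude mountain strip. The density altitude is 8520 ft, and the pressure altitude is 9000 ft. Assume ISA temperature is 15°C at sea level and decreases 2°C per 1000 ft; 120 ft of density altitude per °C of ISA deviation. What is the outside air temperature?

Density altitude − pressure altitude = 8520 − 9000 = -480 ft.
At 120 ft/°C that is an ISA deviation of -480/120 = -4°C.
ISA temperature at 9000 ft = 15 − 2 × (9000/1000) = -3°C.
OAT = ISA + deviation = -3 + (-4) = -7°C.

-7°C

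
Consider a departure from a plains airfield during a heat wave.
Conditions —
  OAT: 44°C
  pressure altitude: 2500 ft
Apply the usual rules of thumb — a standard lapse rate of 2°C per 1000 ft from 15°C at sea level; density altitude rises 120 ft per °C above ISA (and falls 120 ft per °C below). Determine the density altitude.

6580 ft

ISA temperature at 2500 ft = 15 − 2 × (2500/1000) = 10°C.
ISA deviation = 44 − 10 = +34°C.
Density altitude = 2500 + 120 × (34) = 2500 + (+4080) = 6580 ft.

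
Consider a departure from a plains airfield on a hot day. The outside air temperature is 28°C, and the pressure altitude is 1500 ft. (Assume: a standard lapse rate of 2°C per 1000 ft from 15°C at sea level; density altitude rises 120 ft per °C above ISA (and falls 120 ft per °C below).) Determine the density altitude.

3420 ft

ISA temperature at 1500 ft = 15 − 2 × (1500/1000) = 12°C.
ISA deviation = 28 − 12 = +16°C.
Density altitude = 1500 + 120 × (16) = 1500 + (+1920) = 3420 ft.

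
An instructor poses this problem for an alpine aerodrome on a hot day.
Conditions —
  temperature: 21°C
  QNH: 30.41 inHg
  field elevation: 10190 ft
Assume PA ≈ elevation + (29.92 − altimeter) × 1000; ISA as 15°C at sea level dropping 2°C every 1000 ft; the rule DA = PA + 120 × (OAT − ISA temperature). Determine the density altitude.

12748 ft

Pressure altitude = 10190 + (29.92 − 30.41) × 1000 = 10190 + (-490) = 9700 ft.
ISA temperature at 9700 ft = 15 − 2 × (9700/1000) = -4.4°C.
ISA deviation = 21 − (-4.4) = +25.4°C.
Density altitude = 9700 + 120 × (25.4) = 12748 ft.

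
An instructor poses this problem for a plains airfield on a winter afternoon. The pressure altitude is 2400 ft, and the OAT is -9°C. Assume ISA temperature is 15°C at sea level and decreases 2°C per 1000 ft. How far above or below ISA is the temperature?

ISA temperature at 2400 ft = 15 − 2 × (2400/1000) = 10.2°C.
Deviation = OAT − ISA = -9 − 10.2 = -19.2°C.

ISA-19.2°C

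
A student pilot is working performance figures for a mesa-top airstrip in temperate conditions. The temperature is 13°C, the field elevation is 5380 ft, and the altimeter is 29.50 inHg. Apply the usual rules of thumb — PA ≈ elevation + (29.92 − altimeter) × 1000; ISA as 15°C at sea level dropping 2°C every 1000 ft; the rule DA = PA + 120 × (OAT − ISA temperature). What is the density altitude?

Pressure altitude = 5380 + (29.92 − 29.50) × 1000 = 5380 + (+420) = 5800 ft.
ISA temperature at 5800 ft = 15 − 2 × (5800/1000) = 3.4°C.
ISA deviation = 13 − 3.4 = +9.6°C.
Density altitude = 5800 + 120 × (9.6) = 6952 ft.

6952 ft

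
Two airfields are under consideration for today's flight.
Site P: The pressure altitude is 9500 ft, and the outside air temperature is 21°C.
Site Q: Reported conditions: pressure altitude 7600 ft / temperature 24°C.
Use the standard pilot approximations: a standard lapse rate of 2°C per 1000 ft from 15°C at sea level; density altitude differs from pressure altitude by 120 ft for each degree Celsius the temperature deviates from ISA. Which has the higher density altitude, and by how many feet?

Site P: ISA temp = -4°C, deviation +25°C, DA = 9500 + 120 × 25 = 12500 ft.
Site Q: ISA temp = -0.2°C, deviation +24.2°C, DA = 7600 + 120 × 24.2 = 10504 ft.
Site P is higher by 12500 − 10504 = 1996 ft.

Site P by 1996 ft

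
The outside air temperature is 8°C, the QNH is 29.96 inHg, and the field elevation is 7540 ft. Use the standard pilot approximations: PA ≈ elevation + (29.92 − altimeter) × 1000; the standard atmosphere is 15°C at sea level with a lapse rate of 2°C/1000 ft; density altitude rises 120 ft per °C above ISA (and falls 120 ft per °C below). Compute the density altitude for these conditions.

8460 ft

Pressure altitude = 7540 + (29.92 − 29.96) × 1000 = 7540 + (-40) = 7500 ft.
ISA temperature at 7500 ft = 15 − 2 × (7500/1000) = 0°C.
ISA deviation = 8 − 0 = +8°C.
Density altitude = 7500 + 120 × (8) = 8460 ft.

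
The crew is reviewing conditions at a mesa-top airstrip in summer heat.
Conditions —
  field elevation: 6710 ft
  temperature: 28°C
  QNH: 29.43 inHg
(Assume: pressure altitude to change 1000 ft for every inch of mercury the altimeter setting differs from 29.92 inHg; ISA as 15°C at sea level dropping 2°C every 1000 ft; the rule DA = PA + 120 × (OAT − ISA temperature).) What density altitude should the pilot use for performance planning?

10488 ft

Pressure altitude = 6710 + (29.92 − 29.43) × 1000 = 6710 + (+490) = 7200 ft.
ISA temperature at 7200 ft = 15 − 2 × (7200/1000) = 0.6°C.
ISA deviation = 28 − 0.6 = +27.4°C.
Density altitude = 7200 + 120 × (27.4) = 10488 ft.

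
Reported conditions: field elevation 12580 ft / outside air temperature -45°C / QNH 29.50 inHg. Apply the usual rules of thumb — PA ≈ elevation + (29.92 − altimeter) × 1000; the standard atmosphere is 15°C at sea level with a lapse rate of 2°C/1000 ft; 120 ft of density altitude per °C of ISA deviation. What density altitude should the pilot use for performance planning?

Pressure altitude = 12580 + (29.92 − 29.50) × 1000 = 12580 + (+420) = 13000 ft.
ISA temperature at 13000 ft = 15 − 2 × (13000/1000) = -11°C.
ISA deviation = -45 − (-11) = -34°C.
Density altitude = 13000 + 120 × (-34) = 8920 ft.

8920 ft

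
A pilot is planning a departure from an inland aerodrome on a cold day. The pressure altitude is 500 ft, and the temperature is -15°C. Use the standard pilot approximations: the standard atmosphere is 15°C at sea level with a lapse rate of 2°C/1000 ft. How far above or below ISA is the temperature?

ISA temperature at 500 ft = 15 − 2 × (500/1000) = 14°C.
Deviation = OAT − ISA = -15 − 14 = -29°C.

ISA-29°C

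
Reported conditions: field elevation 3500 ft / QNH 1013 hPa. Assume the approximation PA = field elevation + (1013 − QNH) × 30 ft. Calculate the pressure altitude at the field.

3500 ft

Pressure correction = (1013 − 1013) × 30 = 0 ft.
Pressure altitude = 3500 + (0) = 3500 ft.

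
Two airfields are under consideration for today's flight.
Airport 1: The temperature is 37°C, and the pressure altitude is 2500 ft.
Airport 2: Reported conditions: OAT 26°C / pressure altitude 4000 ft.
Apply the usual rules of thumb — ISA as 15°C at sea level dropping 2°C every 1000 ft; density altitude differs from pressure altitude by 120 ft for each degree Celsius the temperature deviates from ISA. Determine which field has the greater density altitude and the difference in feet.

Airport 1: ISA temp = 10°C, deviation +27°C, DA = 2500 + 120 × 27 = 5740 ft.
Airport 2: ISA temp = 7°C, deviation +19°C, DA = 4000 + 120 × 19 = 6280 ft.
Airport 2 is higher by 6280 − 5740 = 540 ft.

Airport 2 by 540 ft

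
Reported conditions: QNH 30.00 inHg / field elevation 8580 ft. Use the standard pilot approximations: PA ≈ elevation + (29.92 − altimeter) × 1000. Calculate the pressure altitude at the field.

Pressure correction = (29.92 − 30.00) × 1000 = -80 ft.
Pressure altitude = 8580 + (-80) = 8500 ft.

8500 ft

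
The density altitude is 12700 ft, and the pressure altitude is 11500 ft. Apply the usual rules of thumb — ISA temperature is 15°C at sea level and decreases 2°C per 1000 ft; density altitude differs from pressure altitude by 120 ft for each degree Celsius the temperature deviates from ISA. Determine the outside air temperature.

Density altitude − pressure altitude = 12700 − 11500 = +1200 ft.
At 120 ft/°C that is an ISA deviation of 1200/120 = +10°C.
ISA temperature at 11500 ft = 15 − 2 × (11500/1000) = -8°C.
OAT = ISA + deviation = -8 + (+10) = 2°C.

2°C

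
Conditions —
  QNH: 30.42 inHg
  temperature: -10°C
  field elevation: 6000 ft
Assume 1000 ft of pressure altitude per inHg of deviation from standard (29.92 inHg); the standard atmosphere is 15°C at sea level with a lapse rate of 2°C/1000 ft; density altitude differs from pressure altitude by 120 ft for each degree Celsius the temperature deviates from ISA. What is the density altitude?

3820 ft

Pressure altitude = 6000 + (29.92 − 30.42) × 1000 = 6000 + (-500) = 5500 ft.
ISA temperature at 5500 ft = 15 − 2 × (5500/1000) = 4°C.
ISA deviation = -10 − 4 = -14°C.
Density altitude = 5500 + 120 × (-14) = 3820 ft.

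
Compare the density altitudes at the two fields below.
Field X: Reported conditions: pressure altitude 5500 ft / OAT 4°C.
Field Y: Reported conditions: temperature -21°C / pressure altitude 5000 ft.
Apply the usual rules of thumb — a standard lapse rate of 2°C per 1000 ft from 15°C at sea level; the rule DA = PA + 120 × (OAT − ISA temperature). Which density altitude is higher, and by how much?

Field X: ISA temp = 4°C, deviation 0°C, DA = 5500 + 120 × 0 = 5500 ft.
Field Y: ISA temp = 5°C, deviation -26°C, DA = 5000 + 120 × (-26) = 1880 ft.
Field X is higher by 5500 − 1880 = 3620 ft.

Field X by 3620 ft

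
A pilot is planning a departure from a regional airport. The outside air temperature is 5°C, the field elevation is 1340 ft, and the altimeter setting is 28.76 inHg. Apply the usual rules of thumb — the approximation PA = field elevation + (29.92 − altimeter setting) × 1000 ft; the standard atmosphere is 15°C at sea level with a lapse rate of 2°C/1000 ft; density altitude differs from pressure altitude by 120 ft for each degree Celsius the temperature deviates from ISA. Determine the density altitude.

Pressure altitude = 1340 + (29.92 − 28.76) × 1000 = 1340 + (+1160) = 2500 ft.
ISA temperature at 2500 ft = 15 − 2 × (2500/1000) = 10°C.
ISA deviation = 5 − 10 = -5°C.
Density altitude = 2500 + 120 × (-5) = 1900 ft.

1900 ft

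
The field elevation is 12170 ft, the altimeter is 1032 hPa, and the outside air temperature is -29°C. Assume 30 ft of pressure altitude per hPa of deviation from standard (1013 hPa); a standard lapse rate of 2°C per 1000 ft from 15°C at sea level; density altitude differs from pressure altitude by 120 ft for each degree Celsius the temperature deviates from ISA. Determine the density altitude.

9104 ft

Pressure altitude = 12170 + (1013 − 1032) × 30 = 12170 + (-570) = 11600 ft.
ISA temperature at 11600 ft = 15 − 2 × (11600/1000) = -8.2°C.
ISA deviation = -29 − (-8.2) = -20.8°C.
Density altitude = 11600 + 120 × (-20.8) = 9104 ft.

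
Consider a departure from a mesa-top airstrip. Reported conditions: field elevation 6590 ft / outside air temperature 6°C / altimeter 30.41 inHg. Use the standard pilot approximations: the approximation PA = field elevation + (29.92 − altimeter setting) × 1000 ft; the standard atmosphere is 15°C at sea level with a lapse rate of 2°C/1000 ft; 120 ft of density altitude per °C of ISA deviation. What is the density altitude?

6484 ft

Pressure altitude = 6590 + (29.92 − 30.41) × 1000 = 6590 + (-490) = 6100 ft.
ISA temperature at 6100 ft = 15 − 2 × (6100/1000) = 2.8°C.
ISA deviation = 6 − 2.8 = +3.2°C.
Density altitude = 6100 + 120 × (3.2) = 6484 ft.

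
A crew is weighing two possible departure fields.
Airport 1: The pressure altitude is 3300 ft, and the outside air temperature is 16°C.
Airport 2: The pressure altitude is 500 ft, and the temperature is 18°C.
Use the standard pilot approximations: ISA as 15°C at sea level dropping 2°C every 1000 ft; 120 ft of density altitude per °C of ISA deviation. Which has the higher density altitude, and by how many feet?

Airport 1 by 3232 ft

Airport 1: ISA temp = 8.4°C, deviation +7.6°C, DA = 3300 + 120 × 7.6 = 4212 ft.
Airport 2: ISA temp = 14°C, deviation +4°C, DA = 500 + 120 × 4 = 980 ft.
Airport 1 is higher by 4212 − 980 = 3232 ft.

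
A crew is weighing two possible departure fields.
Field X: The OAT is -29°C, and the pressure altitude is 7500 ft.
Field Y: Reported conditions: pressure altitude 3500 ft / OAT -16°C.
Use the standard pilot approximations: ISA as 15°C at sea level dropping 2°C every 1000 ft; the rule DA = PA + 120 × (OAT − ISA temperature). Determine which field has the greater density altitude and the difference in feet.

Field X: ISA temp = 0°C, deviation -29°C, DA = 7500 + 120 × (-29) = 4020 ft.
Field Y: ISA temp = 8°C, deviation -24°C, DA = 3500 + 120 × (-24) = 620 ft.
Field X is higher by 4020 − 620 = 3400 ft.

Field X by 3400 ft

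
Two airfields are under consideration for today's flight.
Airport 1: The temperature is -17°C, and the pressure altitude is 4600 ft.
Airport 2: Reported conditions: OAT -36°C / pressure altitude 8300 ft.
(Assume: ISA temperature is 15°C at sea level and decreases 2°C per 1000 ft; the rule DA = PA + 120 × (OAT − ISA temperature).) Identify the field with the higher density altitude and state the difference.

Airport 2 by 2308 ft

Airport 1: ISA temp = 5.8°C, deviation -22.8°C, DA = 4600 + 120 × (-22.8) = 1864 ft.
Airport 2: ISA temp = -1.6°C, deviation -34.4°C, DA = 8300 + 120 × (-34.4) = 4172 ft.
Airport 2 is higher by 4172 − 1864 = 2308 ft.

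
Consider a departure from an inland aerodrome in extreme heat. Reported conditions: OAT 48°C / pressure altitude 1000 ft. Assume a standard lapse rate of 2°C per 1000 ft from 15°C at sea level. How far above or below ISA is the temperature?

ISA+35°C

ISA temperature at 1000 ft = 15 − 2 × (1000/1000) = 13°C.
Deviation = OAT − ISA = 48 − 13 = +35°C.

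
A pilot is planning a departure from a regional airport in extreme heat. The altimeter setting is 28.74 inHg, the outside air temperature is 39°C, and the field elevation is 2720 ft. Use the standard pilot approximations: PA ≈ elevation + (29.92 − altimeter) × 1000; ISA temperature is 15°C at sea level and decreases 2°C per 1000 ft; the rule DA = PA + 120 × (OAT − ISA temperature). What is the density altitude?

7716 ft

Pressure altitude = 2720 + (29.92 − 28.74) × 1000 = 2720 + (+1180) = 3900 ft.
ISA temperature at 3900 ft = 15 − 2 × (3900/1000) = 7.2°C.
ISA deviation = 39 − 7.2 = +31.8°C.
Density altitude = 3900 + 120 × (31.8) = 7716 ft.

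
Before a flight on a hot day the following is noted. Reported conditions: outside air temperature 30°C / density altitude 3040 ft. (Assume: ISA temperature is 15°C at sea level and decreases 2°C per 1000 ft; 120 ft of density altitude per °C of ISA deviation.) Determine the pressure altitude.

DA = PA + 120 × (OAT − (15 − 2·PA/1000)) = PA + 120·OAT − 1800 + 0.24·PA = 1.24·PA + 120·OAT − 1800.
So 1.24·PA = 3040 − 120 × 30 + 1800 = 1240.
PA = 1240 / 1.24 = 1000 ft.

1000 ft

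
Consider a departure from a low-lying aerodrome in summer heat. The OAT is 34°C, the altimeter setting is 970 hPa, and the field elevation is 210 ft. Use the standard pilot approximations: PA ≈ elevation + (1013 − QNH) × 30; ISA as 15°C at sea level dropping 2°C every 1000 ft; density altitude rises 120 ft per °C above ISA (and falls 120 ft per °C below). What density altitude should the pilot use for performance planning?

Pressure altitude = 210 + (1013 − 970) × 30 = 210 + (+1290) = 1500 ft.
ISA temperature at 1500 ft = 15 − 2 × (1500/1000) = 12°C.
ISA deviation = 34 − 12 = +22°C.
Density altitude = 1500 + 120 × (22) = 4140 ft.

4140 ft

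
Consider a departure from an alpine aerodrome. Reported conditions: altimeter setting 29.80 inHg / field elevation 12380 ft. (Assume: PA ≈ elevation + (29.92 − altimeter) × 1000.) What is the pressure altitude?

Pressure correction = (29.92 − 29.80) × 1000 = +120 ft.
Pressure altitude = 12380 + (+120) = 12500 ft.

12500 ft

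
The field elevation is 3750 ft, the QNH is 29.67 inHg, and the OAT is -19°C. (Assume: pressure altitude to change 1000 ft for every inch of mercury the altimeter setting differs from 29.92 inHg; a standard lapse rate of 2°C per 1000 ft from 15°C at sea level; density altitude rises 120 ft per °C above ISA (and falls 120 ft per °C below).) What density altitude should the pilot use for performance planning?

880 ft

Pressure altitude = 3750 + (29.92 − 29.67) × 1000 = 3750 + (+250) = 4000 ft.
ISA temperature at 4000 ft = 15 − 2 × (4000/1000) = 7°C.
ISA deviation = -19 − 7 = -26°C.
Density altitude = 4000 + 120 × (-26) = 880 ft.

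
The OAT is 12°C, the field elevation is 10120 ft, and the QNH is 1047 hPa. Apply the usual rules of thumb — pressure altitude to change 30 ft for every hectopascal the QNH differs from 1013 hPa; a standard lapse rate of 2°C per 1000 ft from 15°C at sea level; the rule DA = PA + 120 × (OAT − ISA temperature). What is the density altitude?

10924 ft

Pressure altitude = 10120 + (1013 − 1047) × 30 = 10120 + (-1020) = 9100 ft.
ISA temperature at 9100 ft = 15 − 2 × (9100/1000) = -3.2°C.
ISA deviation = 12 − (-3.2) = +15.2°C.
Density altitude = 9100 + 120 × (15.2) = 10924 ft.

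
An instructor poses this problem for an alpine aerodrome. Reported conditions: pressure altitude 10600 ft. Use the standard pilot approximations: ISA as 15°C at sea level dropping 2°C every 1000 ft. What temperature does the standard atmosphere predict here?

-6.2°C

ISA temperature = 15 − 2 × (10600/1000) = 15 − 21.2 = -6.2°C.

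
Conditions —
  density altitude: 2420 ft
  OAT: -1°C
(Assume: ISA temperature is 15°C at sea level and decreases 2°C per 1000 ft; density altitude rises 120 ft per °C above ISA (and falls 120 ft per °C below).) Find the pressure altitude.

DA = PA + 120 × (OAT − (15 − 2·PA/1000)) = PA + 120·OAT − 1800 + 0.24·PA = 1.24·PA + 120·OAT − 1800.
So 1.24·PA = 2420 − 120 × (-1) + 1800 = 4340.
PA = 4340 / 1.24 = 3500 ft.

3500 ft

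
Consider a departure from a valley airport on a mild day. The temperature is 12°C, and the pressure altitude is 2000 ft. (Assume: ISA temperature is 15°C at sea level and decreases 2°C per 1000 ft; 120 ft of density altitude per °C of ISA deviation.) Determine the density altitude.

ISA temperature at 2000 ft = 15 − 2 × (2000/1000) = 11°C.
ISA deviation = 12 − 11 = +1°C.
Density altitude = 2000 + 120 × (1) = 2000 + (+120) = 2120 ft.

2120 ft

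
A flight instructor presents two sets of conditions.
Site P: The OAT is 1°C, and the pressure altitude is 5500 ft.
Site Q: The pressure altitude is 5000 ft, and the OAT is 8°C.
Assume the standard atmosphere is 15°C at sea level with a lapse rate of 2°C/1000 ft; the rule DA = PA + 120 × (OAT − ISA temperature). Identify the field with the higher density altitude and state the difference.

Site Q by 220 ft

Site P: ISA temp = 4°C, deviation -3°C, DA = 5500 + 120 × (-3) = 5140 ft.
Site Q: ISA temp = 5°C, deviation +3°C, DA = 5000 + 120 × 3 = 5360 ft.
Site Q is higher by 5360 − 5140 = 220 ft.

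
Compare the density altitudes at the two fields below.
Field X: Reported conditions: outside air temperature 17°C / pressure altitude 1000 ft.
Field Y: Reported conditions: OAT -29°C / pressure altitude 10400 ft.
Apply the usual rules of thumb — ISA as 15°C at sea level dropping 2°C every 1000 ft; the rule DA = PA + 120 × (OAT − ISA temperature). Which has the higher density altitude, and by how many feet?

Field X: ISA temp = 13°C, deviation +4°C, DA = 1000 + 120 × 4 = 1480 ft.
Field Y: ISA temp = -5.8°C, deviation -23.2°C, DA = 10400 + 120 × (-23.2) = 7616 ft.
Field Y is higher by 7616 − 1480 = 6136 ft.

Field Y by 6136 ft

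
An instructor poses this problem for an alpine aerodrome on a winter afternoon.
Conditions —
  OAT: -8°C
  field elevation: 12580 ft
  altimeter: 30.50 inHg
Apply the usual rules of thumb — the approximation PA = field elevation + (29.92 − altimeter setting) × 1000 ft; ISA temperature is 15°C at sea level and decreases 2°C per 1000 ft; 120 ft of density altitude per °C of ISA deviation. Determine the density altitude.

12120 ft

Pressure altitude = 12580 + (29.92 − 30.50) × 1000 = 12580 + (-580) = 12000 ft.
ISA temperature at 12000 ft = 15 − 2 × (12000/1000) = -9°C.
ISA deviation = -8 − (-9) = +1°C.
Density altitude = 12000 + 120 × (1) = 12120 ft.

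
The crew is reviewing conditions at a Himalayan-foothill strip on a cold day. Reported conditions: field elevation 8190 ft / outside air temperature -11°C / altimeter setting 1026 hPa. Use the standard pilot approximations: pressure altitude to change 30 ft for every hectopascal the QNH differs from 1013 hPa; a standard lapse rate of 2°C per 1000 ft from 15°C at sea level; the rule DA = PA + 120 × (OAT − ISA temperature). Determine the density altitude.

6552 ft

Pressure altitude = 8190 + (1013 − 1026) × 30 = 8190 + (-390) = 7800 ft.
ISA temperature at 7800 ft = 15 − 2 × (7800/1000) = -0.6°C.
ISA deviation = -11 − (-0.6) = -10.4°C.
Density altitude = 7800 + 120 × (-10.4) = 6552 ft.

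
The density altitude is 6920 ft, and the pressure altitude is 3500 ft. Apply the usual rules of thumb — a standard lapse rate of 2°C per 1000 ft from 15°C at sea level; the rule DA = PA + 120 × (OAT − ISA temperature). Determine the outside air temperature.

36.5°C

Density altitude − pressure altitude = 6920 − 3500 = +3420 ft.
At 120 ft/°C that is an ISA deviation of 3420/120 = +28.5°C.
ISA temperature at 3500 ft = 15 − 2 × (3500/1000) = 8°C.
OAT = ISA + deviation = 8 + (+28.5) = 36.5°C.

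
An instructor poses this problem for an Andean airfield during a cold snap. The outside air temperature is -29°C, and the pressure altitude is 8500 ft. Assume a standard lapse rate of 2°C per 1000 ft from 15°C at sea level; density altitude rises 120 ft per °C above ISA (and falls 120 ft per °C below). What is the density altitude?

ISA temperature at 8500 ft = 15 − 2 × (8500/1000) = -2°C.
ISA deviation = -29 − (-2) = -27°C.
Density altitude = 8500 + 120 × (-27) = 8500 + (-3240) = 5260 ft.

5260 ft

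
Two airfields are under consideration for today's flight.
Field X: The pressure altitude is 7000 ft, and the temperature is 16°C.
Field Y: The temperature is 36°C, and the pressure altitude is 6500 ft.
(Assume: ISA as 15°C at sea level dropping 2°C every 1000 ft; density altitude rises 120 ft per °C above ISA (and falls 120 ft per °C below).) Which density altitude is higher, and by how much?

Field Y by 1780 ft

Field X: ISA temp = 1°C, deviation +15°C, DA = 7000 + 120 × 15 = 8800 ft.
Field Y: ISA temp = 2°C, deviation +34°C, DA = 6500 + 120 × 34 = 10580 ft.
Field Y is higher by 10580 − 8800 = 1780 ft.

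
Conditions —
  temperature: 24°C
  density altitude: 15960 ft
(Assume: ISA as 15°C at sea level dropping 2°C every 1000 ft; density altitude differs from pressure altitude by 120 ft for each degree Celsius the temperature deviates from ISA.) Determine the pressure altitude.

DA = PA + 120 × (OAT − (15 − 2·PA/1000)) = PA + 120·OAT − 1800 + 0.24·PA = 1.24·PA + 120·OAT − 1800.
So 1.24·PA = 15960 − 120 × 24 + 1800 = 14880.
PA = 14880 / 1.24 = 12000 ft.

12000 ft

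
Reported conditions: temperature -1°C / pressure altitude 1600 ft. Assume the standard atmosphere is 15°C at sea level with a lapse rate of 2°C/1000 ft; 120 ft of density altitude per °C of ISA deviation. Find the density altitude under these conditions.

64 ft

ISA temperature at 1600 ft = 15 − 2 × (1600/1000) = 11.8°C.
ISA deviation = -1 − 11.8 = -12.8°C.
Density altitude = 1600 + 120 × (-12.8) = 1600 + (-1536) = 64 ft.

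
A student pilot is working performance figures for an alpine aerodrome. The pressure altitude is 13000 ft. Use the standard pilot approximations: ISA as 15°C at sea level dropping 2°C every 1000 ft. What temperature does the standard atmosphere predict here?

-11°C

ISA temperature = 15 − 2 × (13000/1000) = 15 − 26 = -11°C.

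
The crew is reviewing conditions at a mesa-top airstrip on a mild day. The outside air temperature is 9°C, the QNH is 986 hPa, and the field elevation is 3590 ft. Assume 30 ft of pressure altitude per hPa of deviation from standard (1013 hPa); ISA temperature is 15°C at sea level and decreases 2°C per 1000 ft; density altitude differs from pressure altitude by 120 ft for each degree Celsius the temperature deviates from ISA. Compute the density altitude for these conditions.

Pressure altitude = 3590 + (1013 − 986) × 30 = 3590 + (+810) = 4400 ft.
ISA temperature at 4400 ft = 15 − 2 × (4400/1000) = 6.2°C.
ISA deviation = 9 − 6.2 = +2.8°C.
Density altitude = 4400 + 120 × (2.8) = 4736 ft.

4736 ft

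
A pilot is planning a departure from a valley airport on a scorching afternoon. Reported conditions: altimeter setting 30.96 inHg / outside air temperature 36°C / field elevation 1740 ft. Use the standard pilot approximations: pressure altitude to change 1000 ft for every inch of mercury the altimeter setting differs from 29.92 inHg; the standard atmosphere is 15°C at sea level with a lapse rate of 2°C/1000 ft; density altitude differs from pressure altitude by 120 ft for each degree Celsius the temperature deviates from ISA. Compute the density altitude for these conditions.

Pressure altitude = 1740 + (29.92 − 30.96) × 1000 = 1740 + (-1040) = 700 ft.
ISA temperature at 700 ft = 15 − 2 × (700/1000) = 13.6°C.
ISA deviation = 36 − 13.6 = +22.4°C.
Density altitude = 700 + 120 × (22.4) = 3388 ft.

3388 ft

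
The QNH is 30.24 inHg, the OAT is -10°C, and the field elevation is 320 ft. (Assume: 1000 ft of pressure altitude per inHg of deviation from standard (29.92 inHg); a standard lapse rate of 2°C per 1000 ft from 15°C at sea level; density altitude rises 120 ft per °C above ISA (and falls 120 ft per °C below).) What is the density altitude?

Pressure altitude = 320 + (29.92 − 30.24) × 1000 = 320 + (-320) = 0 ft.
ISA temperature at 0 ft = 15 − 2 × (0/1000) = 15°C.
ISA deviation = -10 − 15 = -25°C.
Density altitude = 0 + 120 × (-25) = -3000 ft.

-3000 ft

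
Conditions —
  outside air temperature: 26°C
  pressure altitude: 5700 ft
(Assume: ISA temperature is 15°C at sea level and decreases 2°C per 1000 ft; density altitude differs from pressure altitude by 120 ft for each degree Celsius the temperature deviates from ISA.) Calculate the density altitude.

8388 ft

ISA temperature at 5700 ft = 15 − 2 × (5700/1000) = 3.6°C.
ISA deviation = 26 − 3.6 = +22.4°C.
Density altitude = 5700 + 120 × (22.4) = 5700 + (+2688) = 8388 ft.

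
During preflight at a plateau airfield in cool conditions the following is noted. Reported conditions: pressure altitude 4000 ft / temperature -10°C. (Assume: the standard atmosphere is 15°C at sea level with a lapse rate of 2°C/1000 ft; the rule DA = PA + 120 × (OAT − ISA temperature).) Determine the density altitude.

1960 ft

ISA temperature at 4000 ft = 15 − 2 × (4000/1000) = 7°C.
ISA deviation = -10 − 7 = -17°C.
Density altitude = 4000 + 120 × (-17) = 4000 + (-2040) = 1960 ft.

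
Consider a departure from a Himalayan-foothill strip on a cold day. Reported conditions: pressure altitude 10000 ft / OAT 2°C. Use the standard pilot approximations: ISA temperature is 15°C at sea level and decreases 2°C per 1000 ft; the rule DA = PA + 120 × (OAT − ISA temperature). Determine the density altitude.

10840 ft

ISA temperature at 10000 ft = 15 − 2 × (10000/1000) = -5°C.
ISA deviation = 2 − (-5) = +7°C.
Density altitude = 10000 + 120 × (7) = 10000 + (+840) = 10840 ft.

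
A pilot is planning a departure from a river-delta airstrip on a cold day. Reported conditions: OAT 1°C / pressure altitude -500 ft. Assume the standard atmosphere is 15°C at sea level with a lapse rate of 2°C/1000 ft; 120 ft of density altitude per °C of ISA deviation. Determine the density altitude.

-2300 ft

ISA temperature at -500 ft = 15 − 2 × (-500/1000) = 16°C.
ISA deviation = 1 − 16 = -15°C.
Density altitude = -500 + 120 × (-15) = -500 + (-1800) = -2300 ft.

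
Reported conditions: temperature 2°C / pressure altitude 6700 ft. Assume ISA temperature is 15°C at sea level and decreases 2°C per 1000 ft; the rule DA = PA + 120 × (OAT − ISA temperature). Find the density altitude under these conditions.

6748 ft

ISA temperature at 6700 ft = 15 − 2 × (6700/1000) = 1.6°C.
ISA deviation = 2 − 1.6 = +0.4°C.
Density altitude = 6700 + 120 × (0.4) = 6700 + (+48) = 6748 ft.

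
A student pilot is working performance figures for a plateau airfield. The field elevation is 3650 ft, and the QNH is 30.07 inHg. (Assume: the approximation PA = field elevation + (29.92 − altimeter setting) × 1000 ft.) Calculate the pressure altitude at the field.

Pressure correction = (29.92 − 30.07) × 1000 = -150 ft.
Pressure altitude = 3650 + (-150) = 3500 ft.

3500 ft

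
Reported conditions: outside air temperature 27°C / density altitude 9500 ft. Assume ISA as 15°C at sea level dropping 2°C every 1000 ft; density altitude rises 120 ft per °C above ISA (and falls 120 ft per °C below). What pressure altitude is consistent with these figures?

DA = PA + 120 × (OAT − (15 − 2·PA/1000)) = PA + 120·OAT − 1800 + 0.24·PA = 1.24·PA + 120·OAT − 1800.
So 1.24·PA = 9500 − 120 × 27 + 1800 = 8060.
PA = 8060 / 1.24 = 6500 ft.

6500 ft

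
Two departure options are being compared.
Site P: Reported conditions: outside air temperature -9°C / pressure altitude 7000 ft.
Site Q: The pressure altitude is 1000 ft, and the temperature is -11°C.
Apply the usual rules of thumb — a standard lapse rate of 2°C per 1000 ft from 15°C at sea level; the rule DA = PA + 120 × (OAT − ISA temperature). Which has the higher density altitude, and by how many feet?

Site P: ISA temp = 1°C, deviation -10°C, DA = 7000 + 120 × (-10) = 5800 ft.
Site Q: ISA temp = 13°C, deviation -24°C, DA = 1000 + 120 × (-24) = -1880 ft.
Site P is higher by 5800 − (-1880) = 7680 ft.

Site P by 7680 ft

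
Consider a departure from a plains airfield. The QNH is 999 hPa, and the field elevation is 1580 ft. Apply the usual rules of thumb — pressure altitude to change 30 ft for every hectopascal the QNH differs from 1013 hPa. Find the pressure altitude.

2000 ft

Pressure correction = (1013 − 999) × 30 = +420 ft.
Pressure altitude = 1580 + (+420) = 2000 ft.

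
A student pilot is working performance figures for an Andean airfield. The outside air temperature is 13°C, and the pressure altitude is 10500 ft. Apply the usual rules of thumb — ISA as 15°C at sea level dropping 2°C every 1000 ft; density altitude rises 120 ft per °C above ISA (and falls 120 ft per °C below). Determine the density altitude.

12780 ft

ISA temperature at 10500 ft = 15 − 2 × (10500/1000) = -6°C.
ISA deviation = 13 − (-6) = +19°C.
Density altitude = 10500 + 120 × (19) = 10500 + (+2280) = 12780 ft.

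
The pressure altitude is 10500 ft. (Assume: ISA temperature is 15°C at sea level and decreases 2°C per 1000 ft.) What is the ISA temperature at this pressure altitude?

-6°C

ISA temperature = 15 − 2 × (10500/1000) = 15 − 21 = -6°C.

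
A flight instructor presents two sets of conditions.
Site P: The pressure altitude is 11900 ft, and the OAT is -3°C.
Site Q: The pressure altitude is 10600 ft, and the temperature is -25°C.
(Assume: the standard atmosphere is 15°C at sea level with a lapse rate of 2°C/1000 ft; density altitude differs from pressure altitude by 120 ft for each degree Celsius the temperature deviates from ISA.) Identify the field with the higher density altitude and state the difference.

Site P by 4252 ft

Site P: ISA temp = -8.8°C, deviation +5.8°C, DA = 11900 + 120 × 5.8 = 12596 ft.
Site Q: ISA temp = -6.2°C, deviation -18.8°C, DA = 10600 + 120 × (-18.8) = 8344 ft.
Site P is higher by 12596 − 8344 = 4252 ft.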